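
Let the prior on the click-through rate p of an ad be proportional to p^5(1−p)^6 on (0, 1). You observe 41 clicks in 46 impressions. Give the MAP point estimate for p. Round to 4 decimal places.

p̂_MAP = 0.8070

The prior density ∝ p^5(1−p)^6 is the kernel of Beta(6, 7).
Data: 41 successes in 46 trials. The binomial likelihood contributes p^41(1−p)^5, so the posterior is Beta(6+41, 7+5) = Beta(47, 12).
For Beta(a, b) with a, b > 1 the mode is (a−1)/(a+b−2) = 46/57 ≈ 0.8070.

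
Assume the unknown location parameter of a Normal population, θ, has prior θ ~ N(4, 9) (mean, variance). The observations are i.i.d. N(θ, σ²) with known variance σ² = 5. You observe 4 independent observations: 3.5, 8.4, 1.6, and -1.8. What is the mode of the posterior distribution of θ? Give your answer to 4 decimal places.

n = 4; x̄ = (3.5 + 8.4 + 1.6 + (-1.8))/4 = 11.7/4 = 2.925.
For a Normal prior and Normal likelihood with known variance, the posterior is Normal; its mode equals its mean, the precision-weighted average.
Prior precision 1/σ₀² = 1/9; data precision n/σ² = 4/5 = 0.8.
θ̂ = ((1/9)·4 + 0.8·2.925) / (1/9 + 0.8) = (1253/450)/(41/45) = 1253/410 ≈ 3.0561.

θ̂_MAP = 3.0561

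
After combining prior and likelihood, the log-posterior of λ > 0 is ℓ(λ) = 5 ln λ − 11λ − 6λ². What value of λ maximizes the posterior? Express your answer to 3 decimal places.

ℓ'(λ) = 5/λ − 11 − 12λ. Setting this to zero and multiplying by λ: 12λ² + 11λ − 5 = 0.
λ = (−11 + √(11² + 4·12·5)) / (2·12) = (−11 + √361) / 24 = (−11 + 19)/24 = 1/3.
ℓ''(λ) = −5/λ² − 12 < 0, confirming a maximum.

λ̂_MAP = 0.333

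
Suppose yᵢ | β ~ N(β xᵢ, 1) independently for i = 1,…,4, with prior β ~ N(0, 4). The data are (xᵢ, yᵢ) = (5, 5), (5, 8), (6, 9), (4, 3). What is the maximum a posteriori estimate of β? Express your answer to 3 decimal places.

log p(β | y) = −Σ(yᵢ − βxᵢ)²/(2·1) − β²/(2·4) + const.
Setting the derivative to zero: Σxᵢ(yᵢ − βxᵢ)/1 − β/4 = 0, so β = Σxᵢyᵢ / (Σxᵢ² + σ²/τ²).
Σxᵢyᵢ = 5·5 + 5·8 + 6·9 + 4·3 = 131; Σxᵢ² = 102; σ²/τ² = 0.25.
β̂_MAP = 131 / (102 + 0.25) = 131/102.25 ≈ 1.281.

β̂_MAP = 1.281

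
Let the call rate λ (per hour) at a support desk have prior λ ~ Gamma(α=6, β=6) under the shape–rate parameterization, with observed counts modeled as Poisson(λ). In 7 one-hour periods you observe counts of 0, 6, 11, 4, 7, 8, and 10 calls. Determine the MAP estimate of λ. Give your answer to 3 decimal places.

λ̂_MAP = 3.923

Σxᵢ = 0+6+11+4+7+8+10 = 46, with n = 7.
Posterior ∝ λ^5e^(−6λ) · λ^46e^(−7λ) = λ^51e^(−13λ), i.e. Gamma(shape=52, rate=13).
The mode of a Gamma(a, b) with a ≥ 1 (shape–rate) is (a−1)/b = 51/13 ≈ 3.923.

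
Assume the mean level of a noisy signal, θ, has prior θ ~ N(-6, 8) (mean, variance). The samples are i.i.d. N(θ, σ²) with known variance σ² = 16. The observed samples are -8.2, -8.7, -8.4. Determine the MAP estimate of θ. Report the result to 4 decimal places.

θ̂_MAP = -7.4600

n = 3; x̄ = ((-8.2) + (-8.7) + (-8.4))/3 = -25.3/3 = -253/30 ≈ -8.4333.
For a Normal prior and Normal likelihood with known variance, the posterior is Normal; its mode equals its mean, the precision-weighted average.
Prior precision 1/σ₀² = 1/8 = 0.125; data precision n/σ² = 3/16 = 0.1875.
θ̂ = (0.125·(-6) + 0.1875·(-253/30)) / (0.125 + 0.1875) = (-2.33125)/0.3125 = -7.4600.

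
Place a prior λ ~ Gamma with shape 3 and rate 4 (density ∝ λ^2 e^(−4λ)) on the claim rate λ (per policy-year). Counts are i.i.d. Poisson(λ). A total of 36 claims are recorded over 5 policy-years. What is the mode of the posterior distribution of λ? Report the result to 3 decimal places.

λ̂_MAP = 4.222

Σxᵢ = 36, n = 5.
Posterior ∝ λ^2e^(−4λ) · λ^36e^(−5λ) = λ^38e^(−9λ), i.e. Gamma(shape=39, rate=9).
The mode of a Gamma(a, b) with a ≥ 1 (shape–rate) is (a−1)/b = 38/9 ≈ 4.222.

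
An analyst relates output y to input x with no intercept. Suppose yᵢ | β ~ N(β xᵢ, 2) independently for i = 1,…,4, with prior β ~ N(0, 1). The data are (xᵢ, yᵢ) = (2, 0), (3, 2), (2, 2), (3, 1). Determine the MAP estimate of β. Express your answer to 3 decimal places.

β̂_MAP = 0.464

log p(β | y) = −Σ(yᵢ − βxᵢ)²/(2·2) − β²/(2·1) + const.
Setting the derivative to zero: Σxᵢ(yᵢ − βxᵢ)/2 − β/1 = 0, so β = Σxᵢyᵢ / (Σxᵢ² + σ²/τ²).
Σxᵢyᵢ = 2·0 + 3·2 + 2·2 + 3·1 = 13; Σxᵢ² = 26; σ²/τ² = 2.
β̂_MAP = 13 / (26 + 2) = 13/28 ≈ 0.464.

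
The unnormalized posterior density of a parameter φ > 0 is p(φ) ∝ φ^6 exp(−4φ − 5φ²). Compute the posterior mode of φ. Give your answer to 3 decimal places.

φ̂_MAP = 0.600

ℓ'(φ) = 6/φ − 4 − 10φ. Setting this to zero and multiplying by φ: 10φ² + 4φ − 6 = 0.
φ = (−4 + √(4² + 4·10·6)) / (2·10) = (−4 + √256) / 20 = (−4 + 16)/20 = 3/5.
ℓ''(φ) = −6/φ² − 10 < 0, confirming a maximum.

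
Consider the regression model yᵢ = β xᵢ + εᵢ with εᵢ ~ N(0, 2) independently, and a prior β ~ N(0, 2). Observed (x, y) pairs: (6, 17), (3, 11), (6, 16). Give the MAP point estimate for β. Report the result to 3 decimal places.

β̂_MAP = 2.817

log p(β | y) = −Σ(yᵢ − βxᵢ)²/(2·2) − β²/(2·2) + const.
Setting the derivative to zero: Σxᵢ(yᵢ − βxᵢ)/2 − β/2 = 0, so β = Σxᵢyᵢ / (Σxᵢ² + σ²/τ²).
Σxᵢyᵢ = 6·17 + 3·11 + 6·16 = 231; Σxᵢ² = 81; σ²/τ² = 1.
β̂_MAP = 231 / (81 + 1) = 231/82 ≈ 2.817.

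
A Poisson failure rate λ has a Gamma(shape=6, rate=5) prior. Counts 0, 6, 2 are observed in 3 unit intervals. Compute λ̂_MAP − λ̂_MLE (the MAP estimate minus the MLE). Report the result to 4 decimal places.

MAP − MLE = -1.0417

Σxᵢ = 8. Posterior is Gamma(14, 8); MAP = (14−1)/8 = 13/8 ≈ 1.62500.
MLE = x̄ = 8/3 ≈ 2.66667.
Difference = 13/8 − 8/3 = -25/24 ≈ -1.0417.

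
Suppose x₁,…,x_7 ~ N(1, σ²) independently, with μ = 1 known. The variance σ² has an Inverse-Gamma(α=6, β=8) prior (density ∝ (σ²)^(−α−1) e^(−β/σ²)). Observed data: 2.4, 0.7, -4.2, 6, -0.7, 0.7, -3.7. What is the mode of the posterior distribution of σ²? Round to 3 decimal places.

σ̂²_MAP = 4.531

Sum of squared deviations about the known mean: SS = (2.4−1)² + (0.7−1)² + (-4.2−1)² + (6−1)² + (-0.7−1)² + (0.7−1)² + (-3.7−1)² = 79.16.
The Normal likelihood contributes (σ²)^(−n/2) exp(−SS/(2σ²)), so the posterior is Inverse-Gamma(α + n/2, β + SS/2) = Inverse-Gamma(9.5, 47.58).
The mode of Inverse-Gamma(a, b) is b/(a+1) = 47.58/10.5 ≈ 4.531.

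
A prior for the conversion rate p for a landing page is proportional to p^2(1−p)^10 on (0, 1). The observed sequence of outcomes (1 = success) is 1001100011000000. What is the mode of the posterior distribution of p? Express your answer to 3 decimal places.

p̂_MAP = 0.250

The prior density ∝ p^2(1−p)^10 is the kernel of Beta(3, 11).
Data: 5 successes in 16 trials (from the sequence). The binomial likelihood contributes p^5(1−p)^11, so the posterior is Beta(3+5, 11+11) = Beta(8, 22).
For Beta(a, b) with a, b > 1 the mode is (a−1)/(a+b−2) = 7/28 ≈ 0.250.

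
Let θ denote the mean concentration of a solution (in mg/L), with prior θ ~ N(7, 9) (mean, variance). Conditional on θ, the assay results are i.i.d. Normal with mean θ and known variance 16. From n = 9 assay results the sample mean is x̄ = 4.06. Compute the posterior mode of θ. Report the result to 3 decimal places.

θ̂_MAP = 4.545

n = 9, x̄ = 4.06.
For a Normal prior and Normal likelihood with known variance, the posterior is Normal; its mode equals its mean, the precision-weighted average.
Prior precision 1/σ₀² = 1/9; data precision n/σ² = 9/16 = 0.5625.
θ̂ = ((1/9)·7 + 0.5625·4.06) / (1/9 + 0.5625) = (22043/7200)/(97/144) = 22043/4850 ≈ 4.545.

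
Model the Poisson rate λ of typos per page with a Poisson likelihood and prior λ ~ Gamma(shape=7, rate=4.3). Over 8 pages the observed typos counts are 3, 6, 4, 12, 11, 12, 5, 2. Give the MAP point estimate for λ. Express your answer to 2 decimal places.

Σxᵢ = 3+6+4+12+11+12+5+2 = 55, with n = 8.
Posterior ∝ λ^6e^(−4.3λ) · λ^55e^(−8λ) = λ^61e^(−12.3λ), i.e. Gamma(shape=62, rate=12.3).
The mode of a Gamma(a, b) with a ≥ 1 (shape–rate) is (a−1)/b = 61/12.3 ≈ 4.96.

λ̂_MAP = 4.96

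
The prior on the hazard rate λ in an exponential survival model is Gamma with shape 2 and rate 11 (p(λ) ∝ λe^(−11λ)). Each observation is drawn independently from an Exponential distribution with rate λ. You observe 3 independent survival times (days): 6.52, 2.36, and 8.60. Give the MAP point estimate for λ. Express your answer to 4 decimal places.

The Exponential(rate=λ) likelihood is ∝ λ^n e^(−λΣtᵢ). Here n = 3 and Σtᵢ = 6.52 + 2.36 + 8.60 = 17.48.
Posterior ∝ λe^(−11λ) · λ^3e^(−17.48λ) = λ^4e^(−28.48λ), i.e. Gamma(5, 28.48).
Mode = (a−1)/b = 4/28.48 ≈ 0.1404.

λ̂_MAP = 0.1404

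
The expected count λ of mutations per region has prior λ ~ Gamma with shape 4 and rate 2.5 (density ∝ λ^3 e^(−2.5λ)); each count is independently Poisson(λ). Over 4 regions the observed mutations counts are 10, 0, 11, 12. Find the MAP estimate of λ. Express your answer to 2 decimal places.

λ̂_MAP = 5.54

Σxᵢ = 10+0+11+12 = 33, with n = 4.
Posterior ∝ λ^3e^(−2.5λ) · λ^33e^(−4λ) = λ^36e^(−6.5λ), i.e. Gamma(shape=37, rate=6.5).
The mode of a Gamma(a, b) with a ≥ 1 (shape–rate) is (a−1)/b = 36/6.5 ≈ 5.54.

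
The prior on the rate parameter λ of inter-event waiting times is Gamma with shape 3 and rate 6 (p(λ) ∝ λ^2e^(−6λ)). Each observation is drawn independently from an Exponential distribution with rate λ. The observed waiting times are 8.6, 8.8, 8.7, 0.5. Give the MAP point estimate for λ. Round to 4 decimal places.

λ̂_MAP = 0.1840

The Exponential(rate=λ) likelihood is ∝ λ^n e^(−λΣtᵢ). Here n = 4 and Σtᵢ = 8.6 + 8.8 + 8.7 + 0.5 = 26.6.
Posterior ∝ λ^2e^(−6λ) · λ^4e^(−26.6λ) = λ^6e^(−32.6λ), i.e. Gamma(7, 32.6).
Mode = (a−1)/b = 6/32.6 ≈ 0.1840.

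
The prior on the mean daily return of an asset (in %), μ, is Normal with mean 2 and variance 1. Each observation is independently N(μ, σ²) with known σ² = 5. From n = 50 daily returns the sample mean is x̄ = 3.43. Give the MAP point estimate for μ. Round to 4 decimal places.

μ̂_MAP = 3.3000

n = 50, x̄ = 3.43.
For a Normal prior and Normal likelihood with known variance, the posterior is Normal; its mode equals its mean, the precision-weighted average.
Prior precision 1/σ₀² = 1/1 = 1; data precision n/σ² = 50/5 = 10.
μ̂ = (1·2 + 10·3.43) / (1 + 10) = 36.3/11 = 3.3000.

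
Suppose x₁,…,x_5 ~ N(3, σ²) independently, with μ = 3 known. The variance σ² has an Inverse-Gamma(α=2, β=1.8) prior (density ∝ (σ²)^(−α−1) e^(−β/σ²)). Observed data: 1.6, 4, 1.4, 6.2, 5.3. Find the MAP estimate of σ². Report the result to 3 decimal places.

Sum of squared deviations about the known mean: SS = (1.6−3)² + (4−3)² + (1.4−3)² + (6.2−3)² + (5.3−3)² = 21.05.
The Normal likelihood contributes (σ²)^(−n/2) exp(−SS/(2σ²)), so the posterior is Inverse-Gamma(α + n/2, β + SS/2) = Inverse-Gamma(4.5, 12.325).
The mode of Inverse-Gamma(a, b) is b/(a+1) = 12.325/5.5 ≈ 2.241.

σ̂²_MAP = 2.241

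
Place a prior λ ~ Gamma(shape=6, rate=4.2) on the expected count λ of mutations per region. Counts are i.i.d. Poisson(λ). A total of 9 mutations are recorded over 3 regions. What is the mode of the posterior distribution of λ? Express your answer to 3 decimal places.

λ̂_MAP = 1.944

Σxᵢ = 9, n = 3.
Posterior ∝ λ^5e^(−4.2λ) · λ^9e^(−3λ) = λ^14e^(−7.2λ), i.e. Gamma(shape=15, rate=7.2).
The mode of a Gamma(a, b) with a ≥ 1 (shape–rate) is (a−1)/b = 14/7.2 ≈ 1.944.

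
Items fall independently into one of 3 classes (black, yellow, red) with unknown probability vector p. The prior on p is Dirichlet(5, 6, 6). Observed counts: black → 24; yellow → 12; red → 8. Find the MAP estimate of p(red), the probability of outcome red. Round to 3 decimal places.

The posterior is Dirichlet(αᵢ + nᵢ) = Dirichlet(29, 18, 14).
For a Dirichlet(a₁,…,a_K) with all aᵢ > 1, the mode has j-th component (aⱼ − 1)/(Σaᵢ − K).
Here Σaᵢ = 61 and K = 3, so p(red) = (14 − 1)/(61 − 3) = 13/58 ≈ 0.224.

MAP estimate of p(red) = 0.224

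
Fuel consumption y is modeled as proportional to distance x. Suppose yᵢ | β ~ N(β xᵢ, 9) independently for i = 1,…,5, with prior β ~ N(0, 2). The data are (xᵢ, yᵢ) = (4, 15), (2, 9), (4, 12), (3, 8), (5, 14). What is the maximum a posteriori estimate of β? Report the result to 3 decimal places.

log p(β | y) = −Σ(yᵢ − βxᵢ)²/(2·9) − β²/(2·2) + const.
Setting the derivative to zero: Σxᵢ(yᵢ − βxᵢ)/9 − β/2 = 0, so β = Σxᵢyᵢ / (Σxᵢ² + σ²/τ²).
Σxᵢyᵢ = 4·15 + 2·9 + 4·12 + 3·8 + 5·14 = 220; Σxᵢ² = 70; σ²/τ² = 4.5.
β̂_MAP = 220 / (70 + 4.5) = 220/74.5 ≈ 2.953.

β̂_MAP = 2.953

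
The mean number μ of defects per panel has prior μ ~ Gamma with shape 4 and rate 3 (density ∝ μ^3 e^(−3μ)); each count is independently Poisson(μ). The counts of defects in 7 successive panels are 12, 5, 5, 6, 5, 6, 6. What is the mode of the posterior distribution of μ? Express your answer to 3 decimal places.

Σxᵢ = 12+5+5+6+5+6+6 = 45, with n = 7.
Posterior ∝ μ^3e^(−3μ) · μ^45e^(−7μ) = μ^48e^(−10μ), i.e. Gamma(shape=49, rate=10).
The mode of a Gamma(a, b) with a ≥ 1 (shape–rate) is (a−1)/b = 48/10 ≈ 4.800.

μ̂_MAP = 4.800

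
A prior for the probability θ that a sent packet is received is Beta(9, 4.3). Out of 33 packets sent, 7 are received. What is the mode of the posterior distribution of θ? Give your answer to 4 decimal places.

Prior: Beta(9, 4.3).
Data: 7 successes in 33 trials. The binomial likelihood contributes θ^7(1−θ)^26, so the posterior is Beta(9+7, 4.3+26) = Beta(16, 30.3).
For Beta(a, b) with a, b > 1 the mode is (a−1)/(a+b−2) = 15/44.3 ≈ 0.3386.

θ̂_MAP = 0.3386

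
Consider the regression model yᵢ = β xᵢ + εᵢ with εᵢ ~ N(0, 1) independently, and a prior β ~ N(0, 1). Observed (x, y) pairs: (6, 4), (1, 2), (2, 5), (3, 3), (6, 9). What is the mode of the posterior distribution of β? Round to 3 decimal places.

log p(β | y) = −Σ(yᵢ − βxᵢ)²/(2·1) − β²/(2·1) + const.
Setting the derivative to zero: Σxᵢ(yᵢ − βxᵢ)/1 − β/1 = 0, so β = Σxᵢyᵢ / (Σxᵢ² + σ²/τ²).
Σxᵢyᵢ = 6·4 + 1·2 + 2·5 + 3·3 + 6·9 = 99; Σxᵢ² = 86; σ²/τ² = 1.
β̂_MAP = 99 / (86 + 1) = 99/87 ≈ 1.138.

β̂_MAP = 1.138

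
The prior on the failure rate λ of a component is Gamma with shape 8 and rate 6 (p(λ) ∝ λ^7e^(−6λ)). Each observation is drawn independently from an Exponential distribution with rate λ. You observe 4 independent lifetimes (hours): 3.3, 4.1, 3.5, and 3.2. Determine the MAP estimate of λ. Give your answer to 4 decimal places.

λ̂_MAP = 0.5473

The Exponential(rate=λ) likelihood is ∝ λ^n e^(−λΣtᵢ). Here n = 4 and Σtᵢ = 3.3 + 4.1 + 3.5 + 3.2 = 14.1.
Posterior ∝ λ^7e^(−6λ) · λ^4e^(−14.1λ) = λ^11e^(−20.1λ), i.e. Gamma(12, 20.1).
Mode = (a−1)/b = 11/20.1 ≈ 0.5473.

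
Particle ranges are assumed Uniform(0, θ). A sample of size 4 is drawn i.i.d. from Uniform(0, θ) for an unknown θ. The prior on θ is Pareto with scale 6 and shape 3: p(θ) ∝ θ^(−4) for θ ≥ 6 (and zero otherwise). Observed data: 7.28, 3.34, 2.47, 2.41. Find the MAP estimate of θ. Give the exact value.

θ̂_MAP = 7.28

The Uniform(0, θ) likelihood is θ^(−n) for θ ≥ max(xᵢ), zero otherwise. Here max(xᵢ) = 7.28.
Posterior ∝ θ^(−4) · θ^(−4) = θ^(−8) on θ ≥ max(6, 7.28) = 7.28.
This density is strictly decreasing in θ, so the posterior mode lies at the lower boundary of the support.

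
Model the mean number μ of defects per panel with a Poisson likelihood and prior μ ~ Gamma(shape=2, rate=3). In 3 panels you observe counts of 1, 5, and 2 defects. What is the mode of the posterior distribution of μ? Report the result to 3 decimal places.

Σxᵢ = 1+5+2 = 8, with n = 3.
Posterior ∝ μe^(−3μ) · μ^8e^(−3μ) = μ^9e^(−6μ), i.e. Gamma(shape=10, rate=6).
The mode of a Gamma(a, b) with a ≥ 1 (shape–rate) is (a−1)/b = 9/6 ≈ 1.500.

μ̂_MAP = 1.500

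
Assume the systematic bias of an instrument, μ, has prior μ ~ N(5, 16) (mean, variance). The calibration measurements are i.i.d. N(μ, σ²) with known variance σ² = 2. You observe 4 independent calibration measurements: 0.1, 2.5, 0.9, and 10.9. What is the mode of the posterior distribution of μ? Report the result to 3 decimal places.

μ̂_MAP = 3.642

n = 4; x̄ = (0.1 + 2.5 + 0.9 + 10.9)/4 = 14.4/4 = 3.6.
For a Normal prior and Normal likelihood with known variance, the posterior is Normal; its mode equals its mean, the precision-weighted average.
Prior precision 1/σ₀² = 1/16 = 0.0625; data precision n/σ² = 4/2 = 2.
μ̂ = (0.0625·5 + 2·3.6) / (0.0625 + 2) = 7.5125/2.0625 = 601/165 ≈ 3.642.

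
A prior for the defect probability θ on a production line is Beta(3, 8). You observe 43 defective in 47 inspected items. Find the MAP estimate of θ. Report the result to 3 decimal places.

θ̂_MAP = 0.804

Prior: Beta(3, 8).
Data: 43 successes in 47 trials. The binomial likelihood contributes θ^43(1−θ)^4, so the posterior is Beta(3+43, 8+4) = Beta(46, 12).
For Beta(a, b) with a, b > 1 the mode is (a−1)/(a+b−2) = 45/56 ≈ 0.804.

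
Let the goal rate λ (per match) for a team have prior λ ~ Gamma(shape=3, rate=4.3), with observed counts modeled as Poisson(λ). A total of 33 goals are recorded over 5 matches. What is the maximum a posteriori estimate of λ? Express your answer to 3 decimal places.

λ̂_MAP = 3.763

Σxᵢ = 33, n = 5.
Posterior ∝ λ^2e^(−4.3λ) · λ^33e^(−5λ) = λ^35e^(−9.3λ), i.e. Gamma(shape=36, rate=9.3).
The mode of a Gamma(a, b) with a ≥ 1 (shape–rate) is (a−1)/b = 35/9.3 ≈ 3.763.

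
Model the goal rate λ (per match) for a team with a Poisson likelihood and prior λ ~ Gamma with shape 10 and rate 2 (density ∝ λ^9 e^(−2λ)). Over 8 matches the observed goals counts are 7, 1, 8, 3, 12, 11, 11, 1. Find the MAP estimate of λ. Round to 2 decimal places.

λ̂_MAP = 6.30

Σxᵢ = 7+1+8+3+12+11+11+1 = 54, with n = 8.
Posterior ∝ λ^9e^(−2λ) · λ^54e^(−8λ) = λ^63e^(−10λ), i.e. Gamma(shape=64, rate=10).
The mode of a Gamma(a, b) with a ≥ 1 (shape–rate) is (a−1)/b = 63/10 ≈ 6.30.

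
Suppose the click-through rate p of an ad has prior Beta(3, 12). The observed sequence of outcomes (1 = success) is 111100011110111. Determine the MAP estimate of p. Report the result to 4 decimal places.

Prior: Beta(3, 12).
Data: 11 successes in 15 trials (from the sequence). The binomial likelihood contributes p^11(1−p)^4, so the posterior is Beta(3+11, 12+4) = Beta(14, 16).
For Beta(a, b) with a, b > 1 the mode is (a−1)/(a+b−2) = 13/28 ≈ 0.4643.

p̂_MAP = 0.4643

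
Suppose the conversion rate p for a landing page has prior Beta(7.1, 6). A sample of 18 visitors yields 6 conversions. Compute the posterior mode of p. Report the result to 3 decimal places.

Prior: Beta(7.1, 6).
Data: 6 successes in 18 trials. The binomial likelihood contributes p^6(1−p)^12, so the posterior is Beta(7.1+6, 6+12) = Beta(13.1, 18).
For Beta(a, b) with a, b > 1 the mode is (a−1)/(a+b−2) = 12.1/29.1 ≈ 0.416.

p̂_MAP = 0.416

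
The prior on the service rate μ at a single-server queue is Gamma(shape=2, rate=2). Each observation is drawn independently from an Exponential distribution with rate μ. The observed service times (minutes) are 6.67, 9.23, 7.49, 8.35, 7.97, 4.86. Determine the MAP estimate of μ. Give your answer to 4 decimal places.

The Exponential(rate=μ) likelihood is ∝ μ^n e^(−μΣtᵢ). Here n = 6 and Σtᵢ = 6.67 + 9.23 + 7.49 + 8.35 + 7.97 + 4.86 = 44.57.
Posterior ∝ μe^(−2μ) · μ^6e^(−44.57μ) = μ^7e^(−46.57μ), i.e. Gamma(8, 46.57).
Mode = (a−1)/b = 7/46.57 ≈ 0.1503.

μ̂_MAP = 0.1503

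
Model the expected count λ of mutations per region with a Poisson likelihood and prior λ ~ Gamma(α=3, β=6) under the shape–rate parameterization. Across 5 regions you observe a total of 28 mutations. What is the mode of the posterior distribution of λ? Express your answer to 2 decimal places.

Σxᵢ = 28, n = 5.
Posterior ∝ λ^2e^(−6λ) · λ^28e^(−5λ) = λ^30e^(−11λ), i.e. Gamma(shape=31, rate=11).
The mode of a Gamma(a, b) with a ≥ 1 (shape–rate) is (a−1)/b = 30/11 ≈ 2.73.

λ̂_MAP = 2.73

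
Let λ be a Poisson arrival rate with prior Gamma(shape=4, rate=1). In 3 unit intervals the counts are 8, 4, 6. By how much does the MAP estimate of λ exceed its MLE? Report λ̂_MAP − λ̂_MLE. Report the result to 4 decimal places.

MAP − MLE = -0.7500

Σxᵢ = 18. Posterior is Gamma(22, 4); MAP = (22−1)/4 = 21/4 ≈ 5.25000.
MLE = x̄ = 18/3 ≈ 6.00000.
Difference = 21/4 − 18/3 = -3/4 ≈ -0.7500.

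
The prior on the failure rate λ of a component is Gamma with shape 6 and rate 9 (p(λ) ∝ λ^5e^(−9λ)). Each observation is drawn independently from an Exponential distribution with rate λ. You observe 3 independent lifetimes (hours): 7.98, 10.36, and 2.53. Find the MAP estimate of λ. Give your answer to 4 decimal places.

The Exponential(rate=λ) likelihood is ∝ λ^n e^(−λΣtᵢ). Here n = 3 and Σtᵢ = 7.98 + 10.36 + 2.53 = 20.87.
Posterior ∝ λ^5e^(−9λ) · λ^3e^(−20.87λ) = λ^8e^(−29.87λ), i.e. Gamma(9, 29.87).
Mode = (a−1)/b = 8/29.87 ≈ 0.2678.

λ̂_MAP = 0.2678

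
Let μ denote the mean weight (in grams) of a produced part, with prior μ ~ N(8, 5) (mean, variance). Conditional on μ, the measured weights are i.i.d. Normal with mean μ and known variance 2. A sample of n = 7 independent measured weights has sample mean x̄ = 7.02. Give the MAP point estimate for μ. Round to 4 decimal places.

n = 7, x̄ = 7.02.
For a Normal prior and Normal likelihood with known variance, the posterior is Normal; its mode equals its mean, the precision-weighted average.
Prior precision 1/σ₀² = 1/5 = 0.2; data precision n/σ² = 7/2 = 3.5.
μ̂ = (0.2·8 + 3.5·7.02) / (0.2 + 3.5) = 26.17/3.7 = 2617/370 ≈ 7.0730.

μ̂_MAP = 7.0730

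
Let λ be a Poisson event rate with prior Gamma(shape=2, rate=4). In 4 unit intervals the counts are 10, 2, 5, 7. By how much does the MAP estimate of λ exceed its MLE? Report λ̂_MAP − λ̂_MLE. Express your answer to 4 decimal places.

MAP − MLE = -2.8750

Σxᵢ = 24. Posterior is Gamma(26, 8); MAP = (26−1)/8 = 25/8 ≈ 3.12500.
MLE = x̄ = 24/4 ≈ 6.00000.
Difference = 25/8 − 24/4 = -23/8 ≈ -2.8750.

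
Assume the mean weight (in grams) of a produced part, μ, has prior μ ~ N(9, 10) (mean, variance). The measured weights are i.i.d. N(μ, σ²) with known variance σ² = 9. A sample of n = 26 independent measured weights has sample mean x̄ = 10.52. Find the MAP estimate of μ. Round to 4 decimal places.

n = 26, x̄ = 10.52.
For a Normal prior and Normal likelihood with known variance, the posterior is Normal; its mode equals its mean, the precision-weighted average.
Prior precision 1/σ₀² = 1/10 = 0.1; data precision n/σ² = 26/9.
μ̂ = (0.1·9 + (26/9)·10.52) / (0.1 + 26/9) = (14081/450)/(269/90) = 14081/1345 ≈ 10.4691.

μ̂_MAP = 10.4691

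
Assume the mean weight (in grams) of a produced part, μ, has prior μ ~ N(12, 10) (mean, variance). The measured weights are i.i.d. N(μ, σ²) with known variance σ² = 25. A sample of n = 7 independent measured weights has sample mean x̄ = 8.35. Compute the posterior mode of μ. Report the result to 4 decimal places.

n = 7, x̄ = 8.35.
For a Normal prior and Normal likelihood with known variance, the posterior is Normal; its mode equals its mean, the precision-weighted average.
Prior precision 1/σ₀² = 1/10 = 0.1; data precision n/σ² = 7/25 = 0.28.
μ̂ = (0.1·12 + 0.28·8.35) / (0.1 + 0.28) = 3.538/0.38 = 1769/190 ≈ 9.3105.

μ̂_MAP = 9.3105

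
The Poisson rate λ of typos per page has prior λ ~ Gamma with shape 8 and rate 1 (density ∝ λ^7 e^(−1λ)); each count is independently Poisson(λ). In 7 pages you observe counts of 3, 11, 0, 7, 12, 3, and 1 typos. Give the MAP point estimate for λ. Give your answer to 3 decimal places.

λ̂_MAP = 5.500

Σxᵢ = 3+11+0+7+12+3+1 = 37, with n = 7.
Posterior ∝ λ^7e^(−1λ) · λ^37e^(−7λ) = λ^44e^(−8λ), i.e. Gamma(shape=45, rate=8).
The mode of a Gamma(a, b) with a ≥ 1 (shape–rate) is (a−1)/b = 44/8 ≈ 5.500.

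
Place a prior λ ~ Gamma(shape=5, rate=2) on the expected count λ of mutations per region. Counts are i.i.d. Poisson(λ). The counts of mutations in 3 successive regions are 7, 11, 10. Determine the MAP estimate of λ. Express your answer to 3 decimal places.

λ̂_MAP = 6.400

Σxᵢ = 7+11+10 = 28, with n = 3.
Posterior ∝ λ^4e^(−2λ) · λ^28e^(−3λ) = λ^32e^(−5λ), i.e. Gamma(shape=33, rate=5).
The mode of a Gamma(a, b) with a ≥ 1 (shape–rate) is (a−1)/b = 32/5 ≈ 6.400.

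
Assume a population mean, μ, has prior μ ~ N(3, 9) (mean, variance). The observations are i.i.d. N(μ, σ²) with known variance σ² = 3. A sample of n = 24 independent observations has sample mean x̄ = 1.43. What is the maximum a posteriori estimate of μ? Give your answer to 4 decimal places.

μ̂_MAP = 1.4515

n = 24, x̄ = 1.43.
For a Normal prior and Normal likelihood with known variance, the posterior is Normal; its mode equals its mean, the precision-weighted average.
Prior precision 1/σ₀² = 1/9; data precision n/σ² = 24/3 = 8.
μ̂ = ((1/9)·3 + 8·1.43) / (1/9 + 8) = (883/75)/(73/9) = 2649/1825 ≈ 1.4515.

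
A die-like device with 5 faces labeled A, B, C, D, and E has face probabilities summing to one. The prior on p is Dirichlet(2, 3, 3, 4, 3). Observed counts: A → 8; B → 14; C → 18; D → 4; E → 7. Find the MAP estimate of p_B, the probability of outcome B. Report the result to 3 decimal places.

MAP estimate of p_B = 0.262

The posterior is Dirichlet(αᵢ + nᵢ) = Dirichlet(10, 17, 21, 8, 10).
For a Dirichlet(a₁,…,a_K) with all aᵢ > 1, the mode has j-th component (aⱼ − 1)/(Σaᵢ − K).
Here Σaᵢ = 66 and K = 5, so p_B = (17 − 1)/(66 − 5) = 16/61 ≈ 0.262.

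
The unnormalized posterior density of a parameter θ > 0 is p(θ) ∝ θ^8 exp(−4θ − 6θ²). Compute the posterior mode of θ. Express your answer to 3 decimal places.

ℓ'(θ) = 8/θ − 4 − 12θ. Setting this to zero and multiplying by θ: 12θ² + 4θ − 8 = 0.
θ = (−4 + √(4² + 4·12·8)) / (2·12) = (−4 + √400) / 24 = (−4 + 20)/24 = 2/3.
ℓ''(θ) = −8/θ² − 12 < 0, confirming a maximum.

θ̂_MAP = 0.667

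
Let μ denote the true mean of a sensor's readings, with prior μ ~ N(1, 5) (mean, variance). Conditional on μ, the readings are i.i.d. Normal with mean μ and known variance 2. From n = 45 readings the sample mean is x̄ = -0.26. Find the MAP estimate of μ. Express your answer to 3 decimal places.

μ̂_MAP = -0.249

n = 45, x̄ = -0.26.
For a Normal prior and Normal likelihood with known variance, the posterior is Normal; its mode equals its mean, the precision-weighted average.
Prior precision 1/σ₀² = 1/5 = 0.2; data precision n/σ² = 45/2 = 22.5.
μ̂ = (0.2·1 + 22.5·(-0.26)) / (0.2 + 22.5) = (-5.65)/22.7 = -113/454 ≈ -0.249.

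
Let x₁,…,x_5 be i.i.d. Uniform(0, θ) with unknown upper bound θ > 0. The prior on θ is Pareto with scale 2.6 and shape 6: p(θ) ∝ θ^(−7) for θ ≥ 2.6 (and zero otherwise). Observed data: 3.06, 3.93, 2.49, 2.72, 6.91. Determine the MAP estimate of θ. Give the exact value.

The Uniform(0, θ) likelihood is θ^(−n) for θ ≥ max(xᵢ), zero otherwise. Here max(xᵢ) = 6.91.
Posterior ∝ θ^(−7) · θ^(−5) = θ^(−12) on θ ≥ max(2.6, 6.91) = 6.91.
This density is strictly decreasing in θ, so the posterior mode lies at the lower boundary of the support.

θ̂_MAP = 6.91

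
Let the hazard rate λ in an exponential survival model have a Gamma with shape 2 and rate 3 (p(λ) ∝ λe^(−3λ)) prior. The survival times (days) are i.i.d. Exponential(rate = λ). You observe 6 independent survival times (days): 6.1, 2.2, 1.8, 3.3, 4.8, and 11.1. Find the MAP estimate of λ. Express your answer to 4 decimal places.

λ̂_MAP = 0.2167

The Exponential(rate=λ) likelihood is ∝ λ^n e^(−λΣtᵢ). Here n = 6 and Σtᵢ = 6.1 + 2.2 + 1.8 + 3.3 + 4.8 + 11.1 = 29.3.
Posterior ∝ λe^(−3λ) · λ^6e^(−29.3λ) = λ^7e^(−32.3λ), i.e. Gamma(8, 32.3).
Mode = (a−1)/b = 7/32.3 ≈ 0.2167.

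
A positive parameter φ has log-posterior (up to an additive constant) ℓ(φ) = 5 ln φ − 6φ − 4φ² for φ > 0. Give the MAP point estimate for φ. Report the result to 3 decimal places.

φ̂_MAP = 0.500

ℓ'(φ) = 5/φ − 6 − 8φ. Setting this to zero and multiplying by φ: 8φ² + 6φ − 5 = 0.
φ = (−6 + √(6² + 4·8·5)) / (2·8) = (−6 + √196) / 16 = (−6 + 14)/16 = 1/2.
ℓ''(φ) = −5/φ² − 8 < 0, confirming a maximum.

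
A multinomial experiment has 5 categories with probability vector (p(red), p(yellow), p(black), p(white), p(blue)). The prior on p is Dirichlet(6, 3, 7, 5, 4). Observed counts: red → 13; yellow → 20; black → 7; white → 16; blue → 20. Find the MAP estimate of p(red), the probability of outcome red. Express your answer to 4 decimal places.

The posterior is Dirichlet(αᵢ + nᵢ) = Dirichlet(19, 23, 14, 21, 24).
For a Dirichlet(a₁,…,a_K) with all aᵢ > 1, the mode has j-th component (aⱼ − 1)/(Σaᵢ − K).
Here Σaᵢ = 101 and K = 5, so p(red) = (19 − 1)/(101 − 5) = 18/96 ≈ 0.1875.

MAP estimate of p(red) = 0.1875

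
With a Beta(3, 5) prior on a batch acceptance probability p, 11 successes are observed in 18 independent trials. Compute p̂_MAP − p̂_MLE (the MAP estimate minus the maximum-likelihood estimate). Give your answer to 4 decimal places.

Posterior is Beta(14, 12); MAP = (14−1)/(26−2) = 13/24 ≈ 0.54167.
MLE ignores the prior: p̂_MLE = k/n = 11/18 ≈ 0.61111.
Difference = 13/24 − 11/18 = -5/72 ≈ -0.0694.

MAP − MLE = -0.0694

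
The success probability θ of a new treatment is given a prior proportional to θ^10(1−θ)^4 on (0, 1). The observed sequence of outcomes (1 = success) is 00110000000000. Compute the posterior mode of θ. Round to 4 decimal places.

θ̂_MAP = 0.4286

The prior density ∝ θ^10(1−θ)^4 is the kernel of Beta(11, 5).
Data: 2 successes in 14 trials (from the sequence). The binomial likelihood contributes θ^2(1−θ)^12, so the posterior is Beta(11+2, 5+12) = Beta(13, 17).
For Beta(a, b) with a, b > 1 the mode is (a−1)/(a+b−2) = 12/28 ≈ 0.4286.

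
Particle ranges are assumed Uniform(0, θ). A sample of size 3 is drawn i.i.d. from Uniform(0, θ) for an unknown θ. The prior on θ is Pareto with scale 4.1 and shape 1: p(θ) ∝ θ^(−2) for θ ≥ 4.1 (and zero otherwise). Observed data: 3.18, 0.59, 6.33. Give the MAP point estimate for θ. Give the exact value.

The Uniform(0, θ) likelihood is θ^(−n) for θ ≥ max(xᵢ), zero otherwise. Here max(xᵢ) = 6.33.
Posterior ∝ θ^(−2) · θ^(−3) = θ^(−5) on θ ≥ max(4.1, 6.33) = 6.33.
This density is strictly decreasing in θ, so the posterior mode lies at the lower boundary of the support.

θ̂_MAP = 6.33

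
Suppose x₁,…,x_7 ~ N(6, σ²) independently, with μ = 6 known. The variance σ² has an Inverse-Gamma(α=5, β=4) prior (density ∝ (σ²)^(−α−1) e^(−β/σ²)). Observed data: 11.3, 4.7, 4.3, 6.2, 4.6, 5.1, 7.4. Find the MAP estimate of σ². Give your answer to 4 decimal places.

σ̂²_MAP = 2.3916

Sum of squared deviations about the known mean: SS = (11.3−6)² + (4.7−6)² + (4.3−6)² + (6.2−6)² + (4.6−6)² + (5.1−6)² + (7.4−6)² = 37.44.
The Normal likelihood contributes (σ²)^(−n/2) exp(−SS/(2σ²)), so the posterior is Inverse-Gamma(α + n/2, β + SS/2) = Inverse-Gamma(8.5, 22.72).
The mode of Inverse-Gamma(a, b) is b/(a+1) = 22.72/9.5 ≈ 2.3916.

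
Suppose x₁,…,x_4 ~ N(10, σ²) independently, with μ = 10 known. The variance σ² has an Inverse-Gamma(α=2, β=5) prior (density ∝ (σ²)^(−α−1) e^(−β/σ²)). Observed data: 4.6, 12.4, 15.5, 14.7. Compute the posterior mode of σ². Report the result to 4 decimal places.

Sum of squared deviations about the known mean: SS = (4.6−10)² + (12.4−10)² + (15.5−10)² + (14.7−10)² = 87.26.
The Normal likelihood contributes (σ²)^(−n/2) exp(−SS/(2σ²)), so the posterior is Inverse-Gamma(α + n/2, β + SS/2) = Inverse-Gamma(4, 48.63).
The mode of Inverse-Gamma(a, b) is b/(a+1) = 48.63/5 ≈ 9.7260.

σ̂²_MAP = 9.7260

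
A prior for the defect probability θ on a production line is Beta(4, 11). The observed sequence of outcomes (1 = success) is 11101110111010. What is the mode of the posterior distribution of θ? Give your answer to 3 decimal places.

θ̂_MAP = 0.481

Prior: Beta(4, 11).
Data: 10 successes in 14 trials (from the sequence). The binomial likelihood contributes θ^10(1−θ)^4, so the posterior is Beta(4+10, 11+4) = Beta(14, 15).
For Beta(a, b) with a, b > 1 the mode is (a−1)/(a+b−2) = 13/27 ≈ 0.481.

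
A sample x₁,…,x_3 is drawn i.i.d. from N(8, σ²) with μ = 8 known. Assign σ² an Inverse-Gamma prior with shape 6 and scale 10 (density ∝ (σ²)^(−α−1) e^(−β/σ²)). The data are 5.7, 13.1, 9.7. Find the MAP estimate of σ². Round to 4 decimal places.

σ̂²_MAP = 3.1876

Sum of squared deviations about the known mean: SS = (5.7−8)² + (13.1−8)² + (9.7−8)² = 34.19.
The Normal likelihood contributes (σ²)^(−n/2) exp(−SS/(2σ²)), so the posterior is Inverse-Gamma(α + n/2, β + SS/2) = Inverse-Gamma(7.5, 27.095).
The mode of Inverse-Gamma(a, b) is b/(a+1) = 27.095/8.5 ≈ 3.1876.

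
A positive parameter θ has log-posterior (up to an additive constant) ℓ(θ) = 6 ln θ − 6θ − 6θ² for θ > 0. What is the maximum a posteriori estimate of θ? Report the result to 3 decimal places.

ℓ'(θ) = 6/θ − 6 − 12θ. Setting this to zero and multiplying by θ: 12θ² + 6θ − 6 = 0.
θ = (−6 + √(6² + 4·12·6)) / (2·12) = (−6 + √324) / 24 = (−6 + 18)/24 = 1/2.
ℓ''(θ) = −6/θ² − 12 < 0, confirming a maximum.

θ̂_MAP = 0.500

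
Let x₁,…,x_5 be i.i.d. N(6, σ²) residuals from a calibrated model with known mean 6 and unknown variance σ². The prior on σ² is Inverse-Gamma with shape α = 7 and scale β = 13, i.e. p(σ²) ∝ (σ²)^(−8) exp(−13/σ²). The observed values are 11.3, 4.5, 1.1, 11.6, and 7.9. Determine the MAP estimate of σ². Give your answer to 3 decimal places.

Sum of squared deviations about the known mean: SS = (11.3−6)² + (4.5−6)² + (1.1−6)² + (11.6−6)² + (7.9−6)² = 89.32.
The Normal likelihood contributes (σ²)^(−n/2) exp(−SS/(2σ²)), so the posterior is Inverse-Gamma(α + n/2, β + SS/2) = Inverse-Gamma(9.5, 57.66).
The mode of Inverse-Gamma(a, b) is b/(a+1) = 57.66/10.5 ≈ 5.491.

σ̂²_MAP = 5.491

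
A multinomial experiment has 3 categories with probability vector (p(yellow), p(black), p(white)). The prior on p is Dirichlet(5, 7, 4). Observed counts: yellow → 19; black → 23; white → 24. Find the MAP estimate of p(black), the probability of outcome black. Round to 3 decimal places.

MAP estimate of p(black) = 0.367

The posterior is Dirichlet(αᵢ + nᵢ) = Dirichlet(24, 30, 28).
For a Dirichlet(a₁,…,a_K) with all aᵢ > 1, the mode has j-th component (aⱼ − 1)/(Σaᵢ − K).
Here Σaᵢ = 82 and K = 3, so p(black) = (30 − 1)/(82 − 3) = 29/79 ≈ 0.367.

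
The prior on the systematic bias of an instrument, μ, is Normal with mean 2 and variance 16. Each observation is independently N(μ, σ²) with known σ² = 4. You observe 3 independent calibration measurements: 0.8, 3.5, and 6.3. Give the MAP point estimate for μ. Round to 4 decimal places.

μ̂_MAP = 3.4154

n = 3; x̄ = (0.8 + 3.5 + 6.3)/3 = 10.6/3 = 53/15 ≈ 3.5333.
For a Normal prior and Normal likelihood with known variance, the posterior is Normal; its mode equals its mean, the precision-weighted average.
Prior precision 1/σ₀² = 1/16 = 0.0625; data precision n/σ² = 3/4 = 0.75.
μ̂ = (0.0625·2 + 0.75·(53/15)) / (0.0625 + 0.75) = 2.775/0.8125 = 222/65 ≈ 3.4154.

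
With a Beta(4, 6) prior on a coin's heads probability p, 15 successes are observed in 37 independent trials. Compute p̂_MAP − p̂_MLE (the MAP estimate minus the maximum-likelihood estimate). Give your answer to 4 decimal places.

Posterior is Beta(19, 28); MAP = (19−1)/(47−2) = 18/45 ≈ 0.40000.
MLE ignores the prior: p̂_MLE = k/n = 15/37 ≈ 0.40541.
Difference = 18/45 − 15/37 = -1/185 ≈ -0.0054.

MAP − MLE = -0.0054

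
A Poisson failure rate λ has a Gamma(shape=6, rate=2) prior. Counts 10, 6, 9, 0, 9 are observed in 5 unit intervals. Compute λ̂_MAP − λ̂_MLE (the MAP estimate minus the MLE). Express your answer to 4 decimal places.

Σxᵢ = 34. Posterior is Gamma(40, 7); MAP = (40−1)/7 = 39/7 ≈ 5.57143.
MLE = x̄ = 34/5 ≈ 6.80000.
Difference = 39/7 − 34/5 = -43/35 ≈ -1.2286.

MAP − MLE = -1.2286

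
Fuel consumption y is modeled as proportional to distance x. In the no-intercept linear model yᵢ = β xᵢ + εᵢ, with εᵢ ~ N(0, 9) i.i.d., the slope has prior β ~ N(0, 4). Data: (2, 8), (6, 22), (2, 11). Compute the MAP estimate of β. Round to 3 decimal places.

β̂_MAP = 3.676

log p(β | y) = −Σ(yᵢ − βxᵢ)²/(2·9) − β²/(2·4) + const.
Setting the derivative to zero: Σxᵢ(yᵢ − βxᵢ)/9 − β/4 = 0, so β = Σxᵢyᵢ / (Σxᵢ² + σ²/τ²).
Σxᵢyᵢ = 2·8 + 6·22 + 2·11 = 170; Σxᵢ² = 44; σ²/τ² = 2.25.
β̂_MAP = 170 / (44 + 2.25) = 170/46.25 ≈ 3.676.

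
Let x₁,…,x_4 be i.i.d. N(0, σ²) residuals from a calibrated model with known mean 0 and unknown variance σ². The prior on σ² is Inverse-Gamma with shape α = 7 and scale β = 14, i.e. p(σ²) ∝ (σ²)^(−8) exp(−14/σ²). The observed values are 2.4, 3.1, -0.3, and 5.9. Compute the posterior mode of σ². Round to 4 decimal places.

σ̂²_MAP = 3.9135

Sum of squared deviations about the known mean: SS = (2.4−0)² + (3.1−0)² + (-0.3−0)² + (5.9−0)² = 50.27.
The Normal likelihood contributes (σ²)^(−n/2) exp(−SS/(2σ²)), so the posterior is Inverse-Gamma(α + n/2, β + SS/2) = Inverse-Gamma(9, 39.135).
The mode of Inverse-Gamma(a, b) is b/(a+1) = 39.135/10 ≈ 3.9135.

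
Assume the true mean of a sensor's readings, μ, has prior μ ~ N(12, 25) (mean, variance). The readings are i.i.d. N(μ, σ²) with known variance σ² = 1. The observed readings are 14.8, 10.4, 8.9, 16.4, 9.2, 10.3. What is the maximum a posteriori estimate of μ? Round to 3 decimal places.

n = 6; x̄ = (14.8 + 10.4 + 8.9 + 16.4 + 9.2 + 10.3)/6 = 70/6 = 35/3 ≈ 11.6667.
For a Normal prior and Normal likelihood with known variance, the posterior is Normal; its mode equals its mean, the precision-weighted average.
Prior precision 1/σ₀² = 1/25 = 0.04; data precision n/σ² = 6/1 = 6.
μ̂ = (0.04·12 + 6·(35/3)) / (0.04 + 6) = 70.48/6.04 = 1762/151 ≈ 11.669.

μ̂_MAP = 11.669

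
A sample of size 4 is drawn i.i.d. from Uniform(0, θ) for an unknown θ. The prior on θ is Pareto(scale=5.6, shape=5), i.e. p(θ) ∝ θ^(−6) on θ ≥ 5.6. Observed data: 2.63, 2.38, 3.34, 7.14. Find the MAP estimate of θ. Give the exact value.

The Uniform(0, θ) likelihood is θ^(−n) for θ ≥ max(xᵢ), zero otherwise. Here max(xᵢ) = 7.14.
Posterior ∝ θ^(−6) · θ^(−4) = θ^(−10) on θ ≥ max(5.6, 7.14) = 7.14.
This density is strictly decreasing in θ, so the posterior mode lies at the lower boundary of the support.

θ̂_MAP = 7.14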